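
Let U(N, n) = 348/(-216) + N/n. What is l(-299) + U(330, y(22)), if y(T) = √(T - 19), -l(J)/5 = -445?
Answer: 40021/18 + 110*√3 ≈ 2413.9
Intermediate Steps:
l(J) = 2225 (l(J) = -5*(-445) = 2225)
y(T) = √(-19 + T)
U(N, n) = -29/18 + N/n (U(N, n) = 348*(-1/216) + N/n = -29/18 + N/n)
l(-299) + U(330, y(22)) = 2225 + (-29/18 + 330/(√(-19 + 22))) = 2225 + (-29/18 + 330/(√3)) = 2225 + (-29/18 + 330*(√3/3)) = 2225 + (-29/18 + 110*√3) = 40021/18 + 110*√3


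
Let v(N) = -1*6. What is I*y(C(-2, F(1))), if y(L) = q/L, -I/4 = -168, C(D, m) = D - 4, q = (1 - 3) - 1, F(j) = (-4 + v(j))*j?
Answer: 336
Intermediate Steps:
v(N) = -6
F(j) = -10*j (F(j) = (-4 - 6)*j = -10*j)
q = -3 (q = -2 - 1 = -3)
C(D, m) = -4 + D
I = 672 (I = -4*(-168) = 672)
y(L) = -3/L
I*y(C(-2, F(1))) = 672*(-3/(-4 - 2)) = 672*(-3/(-6)) = 672*(-3*(-1/6)) = 672*(1/2) = 336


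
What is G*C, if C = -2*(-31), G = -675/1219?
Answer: -41850/1219 ≈ -34.331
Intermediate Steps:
G = -675/1219 (G = -675*1/1219 = -675/1219 ≈ -0.55373)
C = 62
G*C = -675/1219*62 = -41850/1219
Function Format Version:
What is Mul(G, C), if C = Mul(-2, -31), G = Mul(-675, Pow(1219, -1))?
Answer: Rational(-41850, 1219) ≈ -34.331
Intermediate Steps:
G = Rational(-675, 1219) (G = Mul(-675, Rational(1, 1219)) = Rational(-675, 1219) ≈ -0.55373)
C = 62
Mul(G, C) = Mul(Rational(-675, 1219), 62) = Rational(-41850, 1219)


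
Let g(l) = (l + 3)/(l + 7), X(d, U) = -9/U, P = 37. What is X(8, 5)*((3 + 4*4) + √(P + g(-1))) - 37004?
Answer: -185191/5 - 12*√21/5 ≈ -37049.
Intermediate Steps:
g(l) = (3 + l)/(7 + l)
X(8, 5)*((3 + 4*4) + √(P + g(-1))) - 37004 = (-9/5)*((3 + 4*4) + √(37 + (3 - 1)/(7 - 1))) - 37004 = (-9*⅕)*((3 + 16) + √(37 + 2/6)) - 37004 = -9*(19 + √(37 + (⅙)*2))/5 - 37004 = -9*(19 + √(37 + ⅓))/5 - 37004 = -9*(19 + √(112/3))/5 - 37004 = -9*(19 + 4*√21/3)/5 - 37004 = (-171/5 - 12*√21/5) - 37004 = -185191/5 - 12*√21/5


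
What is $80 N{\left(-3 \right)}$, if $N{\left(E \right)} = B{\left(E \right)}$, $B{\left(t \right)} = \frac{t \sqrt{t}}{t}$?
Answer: $80 i \sqrt{3} \approx 138.56 i$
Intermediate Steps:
$B{\left(t \right)} = \sqrt{t}$ ($B{\left(t \right)} = \frac{t^{\frac{3}{2}}}{t} = \sqrt{t}$)
$N{\left(E \right)} = \sqrt{E}$
$80 N{\left(-3 \right)} = 80 \sqrt{-3} = 80 i \sqrt{3}$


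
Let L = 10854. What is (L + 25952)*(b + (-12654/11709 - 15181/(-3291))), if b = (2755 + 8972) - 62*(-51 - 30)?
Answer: 2640002033525164/4281591 ≈ 6.1659e+8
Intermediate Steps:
b = 16749 (b = 11727 - 62*(-81) = 11727 + 5022 = 16749)
(L + 25952)*(b + (-12654/11709 - 15181/(-3291))) = (10854 + 25952)*(16749 + (-12654/11709 - 15181/(-3291))) = 36806*(16749 + (-12654*1/11709 - 15181*(-1/3291))) = 36806*(16749 + (-1406/1301 + 15181/3291)) = 36806*(16749 + 15123335/4281591) = 36806*(71727490994/4281591) = 2640002033525164/4281591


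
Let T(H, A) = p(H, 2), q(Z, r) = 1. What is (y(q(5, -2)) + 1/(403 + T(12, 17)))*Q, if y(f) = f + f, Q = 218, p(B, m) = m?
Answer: 176798/405 ≈ 436.54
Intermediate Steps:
T(H, A) = 2
y(f) = 2*f
(y(q(5, -2)) + 1/(403 + T(12, 17)))*Q = (2*1 + 1/(403 + 2))*218 = (2 + 1/405)*218 = (811/405)*218 = 176798/405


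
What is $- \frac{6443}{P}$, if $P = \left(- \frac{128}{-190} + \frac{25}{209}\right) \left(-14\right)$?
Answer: $\frac{6732935}{11606} \approx 580.13$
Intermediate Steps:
$P = - \frac{11606}{1045}$ ($P = \left(\left(-128\right) \left(- \frac{1}{190}\right) + 25 \cdot \frac{1}{209}\right) \left(-14\right) = \left(\frac{64}{95} + \frac{25}{209}\right) \left(-14\right) = \frac{829}{1045} \left(-14\right) = - \frac{11606}{1045} \approx -11.106$)
$- \frac{6443}{P} = - \frac{6443}{- \frac{11606}{1045}} = \left(-6443\right) \left(- \frac{1045}{11606}\right) = \frac{6732935}{11606}$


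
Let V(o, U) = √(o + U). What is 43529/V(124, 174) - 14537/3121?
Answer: -14537/3121 + 43529*√298/298 ≈ 2516.9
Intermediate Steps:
V(o, U) = √(U + o)
43529/V(124, 174) - 14537/3121 = 43529/(√(174 + 124)) - 14537/3121 = 43529/(√298) - 14537*1/3121 = 43529*(√298/298) - 14537/3121 = 43529*√298/298 - 14537/3121 = -14537/3121 + 43529*√298/298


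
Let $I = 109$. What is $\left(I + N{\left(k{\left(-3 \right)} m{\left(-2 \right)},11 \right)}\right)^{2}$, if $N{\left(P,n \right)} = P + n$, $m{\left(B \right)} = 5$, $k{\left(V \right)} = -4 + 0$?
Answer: $10000$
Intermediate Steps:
$k{\left(V \right)} = -4$
$\left(I + N{\left(k{\left(-3 \right)} m{\left(-2 \right)},11 \right)}\right)^{2} = \left(109 + \left(\left(-4\right) 5 + 11\right)\right)^{2} = \left(109 + \left(-20 + 11\right)\right)^{2} = \left(109 - 9\right)^{2} = 100^{2} = 10000$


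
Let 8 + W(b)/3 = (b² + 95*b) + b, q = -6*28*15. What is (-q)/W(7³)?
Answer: 840/150569 ≈ 0.0055788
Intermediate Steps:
q = -2520 (q = -168*15 = -2520)
W(b) = -24 + 3*b² + 288*b (W(b) = -24 + 3*((b² + 95*b) + b) = -24 + 3*(b² + 96*b) = -24 + (3*b² + 288*b) = -24 + 3*b² + 288*b)
(-q)/W(7³) = (-1*(-2520))/(-24 + 3*(7³)² + 288*7³) = 2520/(-24 + 3*343² + 288*343) = 2520/(-24 + 3*117649 + 98784) = 2520/(-24 + 352947 + 98784) = 2520/451707 = 2520*(1/451707) = 840/150569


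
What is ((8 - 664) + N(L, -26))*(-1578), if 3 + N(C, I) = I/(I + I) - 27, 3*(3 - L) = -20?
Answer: 1081719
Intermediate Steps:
L = 29/3 (L = 3 - ⅓*(-20) = 3 + 20/3 = 29/3 ≈ 9.6667)
N(C, I) = -59/2 (N(C, I) = -3 + (I/(I + I) - 27) = -3 + (I/((2*I)) - 27) = -3 + ((1/(2*I))*I - 27) = -3 + (½ - 27) = -3 - 53/2 = -59/2)
((8 - 664) + N(L, -26))*(-1578) = ((8 - 664) - 59/2)*(-1578) = (-656 - 59/2)*(-1578) = -1371/2*(-1578) = 1081719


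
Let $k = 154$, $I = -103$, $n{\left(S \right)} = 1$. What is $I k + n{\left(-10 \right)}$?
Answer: $-15861$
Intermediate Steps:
$I k + n{\left(-10 \right)} = \left(-103\right) 154 + 1 = -15862 + 1 = -15861$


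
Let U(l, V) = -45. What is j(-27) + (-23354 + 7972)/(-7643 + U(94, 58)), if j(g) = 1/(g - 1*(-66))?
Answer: 303793/149916 ≈ 2.0264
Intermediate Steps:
j(g) = 1/(66 + g) (j(g) = 1/(g + 66) = 1/(66 + g))
j(-27) + (-23354 + 7972)/(-7643 + U(94, 58)) = 1/(66 - 27) + (-23354 + 7972)/(-7643 - 45) = 1/39 - 15382/(-7688) = 1/39 - 15382*(-1/7688) = 1/39 + 7691/3844 = 303793/149916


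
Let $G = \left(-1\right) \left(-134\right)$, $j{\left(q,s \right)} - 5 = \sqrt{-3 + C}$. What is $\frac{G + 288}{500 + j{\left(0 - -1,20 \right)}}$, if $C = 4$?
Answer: $\frac{211}{253} \approx 0.83399$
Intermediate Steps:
$j{\left(q,s \right)} = 6$ ($j{\left(q,s \right)} = 5 + \sqrt{-3 + 4} = 5 + \sqrt{1} = 5 + 1 = 6$)
$G = 134$
$\frac{G + 288}{500 + j{\left(0 - -1,20 \right)}} = \frac{134 + 288}{500 + 6} = \frac{422}{506} = 422 \cdot \frac{1}{506} = \frac{211}{253}$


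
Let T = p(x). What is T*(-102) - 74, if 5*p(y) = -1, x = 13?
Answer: -268/5 ≈ -53.600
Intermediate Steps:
p(y) = -1/5 (p(y) = (1/5)*(-1) = -1/5)
T = -1/5 ≈ -0.20000
T*(-102) - 74 = -1/5*(-102) - 74 = 102/5 - 74 = -268/5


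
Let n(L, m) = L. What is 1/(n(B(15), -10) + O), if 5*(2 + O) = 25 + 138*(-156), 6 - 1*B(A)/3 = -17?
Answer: -5/21168 ≈ -0.00023621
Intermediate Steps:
B(A) = 69 (B(A) = 18 - 3*(-17) = 18 + 51 = 69)
O = -21513/5 (O = -2 + (25 + 138*(-156))/5 = -2 + (25 - 21528)/5 = -2 + (⅕)*(-21503) = -2 - 21503/5 = -21513/5 ≈ -4302.6)
1/(n(B(15), -10) + O) = 1/(69 - 21513/5) = 1/(-21168/5) = -5/21168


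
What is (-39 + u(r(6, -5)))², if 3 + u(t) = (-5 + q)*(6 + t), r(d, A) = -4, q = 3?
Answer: 2116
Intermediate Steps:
u(t) = -15 - 2*t (u(t) = -3 + (-5 + 3)*(6 + t) = -3 - 2*(6 + t) = -3 + (-12 - 2*t) = -15 - 2*t)
(-39 + u(r(6, -5)))² = (-39 + (-15 - 2*(-4)))² = (-39 + (-15 + 8))² = (-39 - 7)² = (-46)² = 2116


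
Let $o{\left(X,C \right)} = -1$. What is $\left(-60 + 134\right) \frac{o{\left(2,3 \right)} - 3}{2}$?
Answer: $-148$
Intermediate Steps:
$\left(-60 + 134\right) \frac{o{\left(2,3 \right)} - 3}{2} = \left(-60 + 134\right) \frac{-1 - 3}{2} = 74 \cdot \frac{1}{2} \left(-4\right) = 74 \left(-2\right) = -148$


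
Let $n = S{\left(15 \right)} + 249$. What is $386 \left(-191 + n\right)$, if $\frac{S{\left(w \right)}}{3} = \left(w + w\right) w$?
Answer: $543488$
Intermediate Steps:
$S{\left(w \right)} = 6 w^{2}$ ($S{\left(w \right)} = 3 \left(w + w\right) w = 3 \cdot 2 w w = 3 \cdot 2 w^{2} = 6 w^{2}$)
$n = 1599$ ($n = 6 \cdot 15^{2} + 249 = 6 \cdot 225 + 249 = 1350 + 249 = 1599$)
$386 \left(-191 + n\right) = 386 \left(-191 + 1599\right) = 386 \cdot 1408 = 543488$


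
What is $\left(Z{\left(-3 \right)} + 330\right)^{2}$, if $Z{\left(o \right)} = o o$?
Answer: $114921$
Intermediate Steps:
$Z{\left(o \right)} = o^{2}$
$\left(Z{\left(-3 \right)} + 330\right)^{2} = \left(\left(-3\right)^{2} + 330\right)^{2} = \left(9 + 330\right)^{2} = 339^{2} = 114921$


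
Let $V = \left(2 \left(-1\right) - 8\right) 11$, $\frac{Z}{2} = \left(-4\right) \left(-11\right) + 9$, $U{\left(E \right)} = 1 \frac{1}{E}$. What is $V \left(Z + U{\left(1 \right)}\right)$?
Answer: $-11770$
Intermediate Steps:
$U{\left(E \right)} = \frac{1}{E}$
$Z = 106$ ($Z = 2 \left(\left(-4\right) \left(-11\right) + 9\right) = 2 \left(44 + 9\right) = 2 \cdot 53 = 106$)
$V = -110$ ($V = \left(-2 - 8\right) 11 = \left(-10\right) 11 = -110$)
$V \left(Z + U{\left(1 \right)}\right) = - 110 \left(106 + 1^{-1}\right) = - 110 \left(106 + 1\right) = \left(-110\right) 107 = -11770$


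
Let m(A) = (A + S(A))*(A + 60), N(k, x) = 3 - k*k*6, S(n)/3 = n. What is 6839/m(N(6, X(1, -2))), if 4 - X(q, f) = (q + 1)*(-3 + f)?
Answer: 6839/130356 ≈ 0.052464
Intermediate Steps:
X(q, f) = 4 - (1 + q)*(-3 + f) (X(q, f) = 4 - (q + 1)*(-3 + f) = 4 - (1 + q)*(-3 + f))
S(n) = 3*n
N(k, x) = 3 - 6*k² (N(k, x) = 3 - k²*6 = 3 - 6*k²)
m(A) = 4*A*(60 + A) (m(A) = (A + 3*A)*(A + 60) = (4*A)*(60 + A) = 4*A*(60 + A))
6839/m(N(6, X(1, -2))) = 6839/((4*(3 - 6*6²)*(60 + (3 - 6*6²)))) = 6839/((4*(3 - 6*36)*(60 + (3 - 6*36)))) = 6839/((4*(3 - 216)*(60 + (3 - 216)))) = 6839/((4*(-213)*(60 - 213))) = 6839/((4*(-213)*(-153))) = 6839/130356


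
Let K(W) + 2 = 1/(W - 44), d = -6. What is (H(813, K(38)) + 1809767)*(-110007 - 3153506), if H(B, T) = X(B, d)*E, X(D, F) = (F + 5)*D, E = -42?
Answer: -6017634046369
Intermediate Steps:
K(W) = -2 + 1/(-44 + W) (K(W) = -2 + 1/(W - 44) = -2 + 1/(-44 + W))
X(D, F) = D*(5 + F) (X(D, F) = (5 + F)*D = D*(5 + F))
H(B, T) = 42*B (H(B, T) = (B*(5 - 6))*(-42) = (B*(-1))*(-42) = -B*(-42) = 42*B)
(H(813, K(38)) + 1809767)*(-110007 - 3153506) = (42*813 + 1809767)*(-110007 - 3153506) = (34146 + 1809767)*(-3263513) = 1843913*(-3263513) = -6017634046369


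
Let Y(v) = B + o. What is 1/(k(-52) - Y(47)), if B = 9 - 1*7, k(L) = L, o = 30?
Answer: -1/84 ≈ -0.011905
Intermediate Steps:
B = 2 (B = 9 - 7 = 2)
Y(v) = 32 (Y(v) = 2 + 30 = 32)
1/(k(-52) - Y(47)) = 1/(-52 - 1*32) = 1/(-52 - 32) = 1/(-84) = -1/84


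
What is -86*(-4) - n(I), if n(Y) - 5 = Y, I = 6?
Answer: 333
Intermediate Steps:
n(Y) = 5 + Y
-86*(-4) - n(I) = -86*(-4) - (5 + 6) = 344 - 1*11 = 344 - 11 = 333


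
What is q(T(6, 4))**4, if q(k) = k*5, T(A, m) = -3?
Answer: 50625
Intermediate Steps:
q(k) = 5*k
q(T(6, 4))**4 = (5*(-3))**4 = (-15)**4 = 50625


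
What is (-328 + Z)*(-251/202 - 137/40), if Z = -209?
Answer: 10126209/4040 ≈ 2506.5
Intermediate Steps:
(-328 + Z)*(-251/202 - 137/40) = (-328 - 209)*(-251/202 - 137/40) = -537*(-251*1/202 - 137*1/40) = -537*(-251/202 - 137/40) = -537*(-18857/4040) = 10126209/4040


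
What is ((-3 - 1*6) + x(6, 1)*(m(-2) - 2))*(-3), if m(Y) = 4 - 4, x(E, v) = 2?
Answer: 39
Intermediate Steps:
m(Y) = 0
((-3 - 1*6) + x(6, 1)*(m(-2) - 2))*(-3) = ((-3 - 1*6) + 2*(0 - 2))*(-3) = ((-3 - 6) + 2*(-2))*(-3) = (-9 - 4)*(-3) = -13*(-3) = 39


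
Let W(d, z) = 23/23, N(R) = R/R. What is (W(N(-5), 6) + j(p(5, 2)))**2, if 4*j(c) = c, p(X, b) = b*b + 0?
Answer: 4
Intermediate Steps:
p(X, b) = b**2 (p(X, b) = b**2 + 0 = b**2)
N(R) = 1
W(d, z) = 1 (W(d, z) = 23*(1/23) = 1)
j(c) = c/4
(W(N(-5), 6) + j(p(5, 2)))**2 = (1 + (1/4)*2**2)**2 = (1 + (1/4)*4)**2 = (1 + 1)**2 = 2**2 = 4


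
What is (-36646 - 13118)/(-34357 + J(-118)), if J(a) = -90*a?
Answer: 49764/23737 ≈ 2.0965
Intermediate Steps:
(-36646 - 13118)/(-34357 + J(-118)) = (-36646 - 13118)/(-34357 - 90*(-118)) = -49764/(-34357 + 10620) = -49764/(-23737) = -49764*(-1/23737) = 49764/23737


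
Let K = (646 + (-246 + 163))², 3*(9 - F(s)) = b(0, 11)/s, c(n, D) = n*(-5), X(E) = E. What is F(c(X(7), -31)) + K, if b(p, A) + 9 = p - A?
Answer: 6656534/21 ≈ 3.1698e+5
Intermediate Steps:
b(p, A) = -9 + p - A (b(p, A) = -9 + (p - A) = -9 + p - A)
c(n, D) = -5*n
F(s) = 9 + 20/(3*s) (F(s) = 9 - (-9 + 0 - 1*11)/(3*s) = 9 - (-9 + 0 - 11)/(3*s) = 9 - (-20)/(3*s) = 9 + 20/(3*s))
K = 316969 (K = (646 - 83)² = 563² = 316969)
F(c(X(7), -31)) + K = (9 + 20/(3*((-5*7)))) + 316969 = (9 + (20/3)/(-35)) + 316969 = (9 + (20/3)*(-1/35)) + 316969 = (9 - 4/21) + 316969 = 185/21 + 316969 = 6656534/21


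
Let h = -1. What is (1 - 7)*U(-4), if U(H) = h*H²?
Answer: 96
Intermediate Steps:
U(H) = -H²
(1 - 7)*U(-4) = (1 - 7)*(-1*(-4)²) = -(-6)*16 = -6*(-16) = 96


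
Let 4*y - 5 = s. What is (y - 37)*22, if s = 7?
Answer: -748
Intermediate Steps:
y = 3 (y = 5/4 + (1/4)*7 = 5/4 + 7/4 = 3)
(y - 37)*22 = (3 - 37)*22 = -34*22 = -748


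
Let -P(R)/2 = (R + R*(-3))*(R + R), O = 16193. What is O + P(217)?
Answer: 392905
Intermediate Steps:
P(R) = 8*R**2 (P(R) = -2*(R + R*(-3))*(R + R) = -2*(R - 3*R)*2*R = -2*(-2*R)*2*R = -(-8)*R**2 = 8*R**2)
O + P(217) = 16193 + 8*217**2 = 16193 + 8*47089 = 16193 + 376712 = 392905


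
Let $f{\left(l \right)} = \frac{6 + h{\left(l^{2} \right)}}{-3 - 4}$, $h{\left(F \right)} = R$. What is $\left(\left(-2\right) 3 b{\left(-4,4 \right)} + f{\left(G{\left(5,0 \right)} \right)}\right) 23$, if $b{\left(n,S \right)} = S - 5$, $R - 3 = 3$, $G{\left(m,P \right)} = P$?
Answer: $\frac{690}{7} \approx 98.571$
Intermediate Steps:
$R = 6$ ($R = 3 + 3 = 6$)
$h{\left(F \right)} = 6$
$b{\left(n,S \right)} = -5 + S$
$f{\left(l \right)} = - \frac{12}{7}$ ($f{\left(l \right)} = \frac{6 + 6}{-3 - 4} = \frac{12}{-7} = 12 \left(- \frac{1}{7}\right) = - \frac{12}{7}$)
$\left(\left(-2\right) 3 b{\left(-4,4 \right)} + f{\left(G{\left(5,0 \right)} \right)}\right) 23 = \left(\left(-2\right) 3 \left(-5 + 4\right) - \frac{12}{7}\right) 23 = \left(\left(-6\right) \left(-1\right) - \frac{12}{7}\right) 23 = \left(6 - \frac{12}{7}\right) 23 = \frac{30}{7} \cdot 23 = \frac{690}{7}$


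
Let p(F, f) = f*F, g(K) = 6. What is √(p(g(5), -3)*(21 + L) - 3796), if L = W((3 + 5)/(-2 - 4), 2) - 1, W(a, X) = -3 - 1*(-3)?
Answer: 2*I*√1039 ≈ 64.467*I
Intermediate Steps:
W(a, X) = 0 (W(a, X) = -3 + 3 = 0)
p(F, f) = F*f
L = -1 (L = 0 - 1 = -1)
√(p(g(5), -3)*(21 + L) - 3796) = √((6*(-3))*(21 - 1) - 3796) = √(-18*20 - 3796) = √(-360 - 3796) = √(-4156) = 2*I*√1039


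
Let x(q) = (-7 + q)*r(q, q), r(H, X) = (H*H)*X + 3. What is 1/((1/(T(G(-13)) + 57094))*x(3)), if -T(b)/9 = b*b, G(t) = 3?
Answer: -57013/120 ≈ -475.11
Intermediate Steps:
T(b) = -9*b**2 (T(b) = -9*b*b = -9*b**2)
r(H, X) = 3 + X*H**2 (r(H, X) = H**2*X + 3 = X*H**2 + 3 = 3 + X*H**2)
x(q) = (-7 + q)*(3 + q**3) (x(q) = (-7 + q)*(3 + q*q**2) = (-7 + q)*(3 + q**3))
1/((1/(T(G(-13)) + 57094))*x(3)) = 1/((1/(-9*3**2 + 57094))*(((-7 + 3)*(3 + 3**3)))) = 1/((1/(-9*9 + 57094))*((-4*(3 + 27)))) = 1/((1/(-81 + 57094))*((-4*30))) = 1/(1/57013*(-120)) = -1/120/(1/57013) = 57013*(-1/120) = -57013/120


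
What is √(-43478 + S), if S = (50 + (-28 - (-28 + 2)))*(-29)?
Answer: I*√44870 ≈ 211.83*I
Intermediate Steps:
S = -1392 (S = (50 + (-28 - 1*(-26)))*(-29) = (50 + (-28 + 26))*(-29) = (50 - 2)*(-29) = 48*(-29) = -1392)
√(-43478 + S) = √(-43478 - 1392) = √(-44870) = I*√44870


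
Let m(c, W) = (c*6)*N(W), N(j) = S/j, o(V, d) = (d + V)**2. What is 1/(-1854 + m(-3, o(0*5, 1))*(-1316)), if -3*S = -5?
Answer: 1/37626 ≈ 2.6577e-5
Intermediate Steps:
S = 5/3 (S = -1/3*(-5) = 5/3 ≈ 1.6667)
o(V, d) = (V + d)**2
N(j) = 5/(3*j)
m(c, W) = 10*c/W (m(c, W) = (c*6)*(5/(3*W)) = (6*c)*(5/(3*W)) = 10*c/W)
1/(-1854 + m(-3, o(0*5, 1))*(-1316)) = 1/(-1854 + (10*(-3)/(0*5 + 1)**2)*(-1316)) = 1/(-1854 + (10*(-3)/(0 + 1)**2)*(-1316)) = 1/(-1854 + (10*(-3)/1**2)*(-1316)) = 1/(-1854 + (10*(-3)/1)*(-1316)) = 1/(-1854 + (10*(-3)*1)*(-1316)) = 1/(-1854 - 30*(-1316)) = 1/(-1854 + 39480) = 1/37626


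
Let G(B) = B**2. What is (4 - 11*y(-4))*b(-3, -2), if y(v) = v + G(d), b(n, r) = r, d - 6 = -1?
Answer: 454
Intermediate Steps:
d = 5 (d = 6 - 1 = 5)
y(v) = 25 + v (y(v) = v + 5**2 = v + 25 = 25 + v)
(4 - 11*y(-4))*b(-3, -2) = (4 - 11*(25 - 4))*(-2) = (4 - 11*21)*(-2) = (4 - 231)*(-2) = -227*(-2) = 454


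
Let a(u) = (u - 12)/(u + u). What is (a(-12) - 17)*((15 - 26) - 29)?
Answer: 640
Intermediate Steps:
a(u) = (-12 + u)/(2*u) (a(u) = (-12 + u)/((2*u)) = (-12 + u)*(1/(2*u)) = (-12 + u)/(2*u))
(a(-12) - 17)*((15 - 26) - 29) = ((½)*(-12 - 12)/(-12) - 17)*((15 - 26) - 29) = ((½)*(-1/12)*(-24) - 17)*(-11 - 29) = (1 - 17)*(-40) = -16*(-40) = 640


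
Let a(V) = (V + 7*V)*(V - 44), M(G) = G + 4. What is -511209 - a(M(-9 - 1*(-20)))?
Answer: -507729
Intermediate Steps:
M(G) = 4 + G
a(V) = 8*V*(-44 + V) (a(V) = (8*V)*(-44 + V) = 8*V*(-44 + V))
-511209 - a(M(-9 - 1*(-20))) = -511209 - 8*(4 + (-9 - 1*(-20)))*(-44 + (4 + (-9 - 1*(-20)))) = -511209 - 8*(4 + (-9 + 20))*(-44 + (4 + (-9 + 20))) = -511209 - 8*(4 + 11)*(-44 + (4 + 11)) = -511209 - 8*15*(-44 + 15) = -511209 - 8*15*(-29) = -511209 - 1*(-3480) = -511209 + 3480 = -507729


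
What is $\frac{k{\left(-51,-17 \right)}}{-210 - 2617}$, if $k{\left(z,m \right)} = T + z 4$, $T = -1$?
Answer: $\frac{205}{2827} \approx 0.072515$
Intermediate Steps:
$k{\left(z,m \right)} = -1 + 4 z$ ($k{\left(z,m \right)} = -1 + z 4 = -1 + 4 z$)
$\frac{k{\left(-51,-17 \right)}}{-210 - 2617} = \frac{-1 + 4 \left(-51\right)}{-210 - 2617} = \frac{-1 - 204}{-210 - 2617} = - \frac{205}{-2827} = \left(-205\right) \left(- \frac{1}{2827}\right) = \frac{205}{2827}$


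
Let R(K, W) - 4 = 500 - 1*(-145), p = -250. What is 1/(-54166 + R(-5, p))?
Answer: -1/53517 ≈ -1.8686e-5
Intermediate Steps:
R(K, W) = 649 (R(K, W) = 4 + (500 - 1*(-145)) = 4 + (500 + 145) = 4 + 645 = 649)
1/(-54166 + R(-5, p)) = 1/(-54166 + 649) = 1/(-53517) = -1/53517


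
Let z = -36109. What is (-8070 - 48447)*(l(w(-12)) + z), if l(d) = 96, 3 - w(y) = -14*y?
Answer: 2035346721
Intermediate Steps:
w(y) = 3 + 14*y (w(y) = 3 - (-14)*y = 3 + 14*y)
(-8070 - 48447)*(l(w(-12)) + z) = (-8070 - 48447)*(96 - 36109) = -56517*(-36013) = 2035346721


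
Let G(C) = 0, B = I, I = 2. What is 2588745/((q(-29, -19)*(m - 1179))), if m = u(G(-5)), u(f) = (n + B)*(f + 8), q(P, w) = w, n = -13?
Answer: 2588745/24073 ≈ 107.54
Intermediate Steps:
B = 2
u(f) = -88 - 11*f (u(f) = (-13 + 2)*(f + 8) = -11*(8 + f) = -88 - 11*f)
m = -88 (m = -88 - 11*0 = -88 + 0 = -88)
2588745/((q(-29, -19)*(m - 1179))) = 2588745/((-19*(-88 - 1179))) = 2588745/((-19*(-1267))) = 2588745/24073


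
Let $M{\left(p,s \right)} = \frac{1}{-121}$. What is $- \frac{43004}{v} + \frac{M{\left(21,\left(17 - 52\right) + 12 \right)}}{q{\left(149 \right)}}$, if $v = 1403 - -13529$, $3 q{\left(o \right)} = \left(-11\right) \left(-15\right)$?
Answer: $- \frac{71551638}{24843115} \approx -2.8801$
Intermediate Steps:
$q{\left(o \right)} = 55$ ($q{\left(o \right)} = \frac{\left(-11\right) \left(-15\right)}{3} = \frac{1}{3} \cdot 165 = 55$)
$v = 14932$ ($v = 1403 + 13529 = 14932$)
$M{\left(p,s \right)} = - \frac{1}{121}$
$- \frac{43004}{v} + \frac{M{\left(21,\left(17 - 52\right) + 12 \right)}}{q{\left(149 \right)}} = - \frac{43004}{14932} - \frac{1}{121 \cdot 55} = \left(-43004\right) \frac{1}{14932} - \frac{1}{6655} = - \frac{10751}{3733} - \frac{1}{6655} = - \frac{71551638}{24843115}$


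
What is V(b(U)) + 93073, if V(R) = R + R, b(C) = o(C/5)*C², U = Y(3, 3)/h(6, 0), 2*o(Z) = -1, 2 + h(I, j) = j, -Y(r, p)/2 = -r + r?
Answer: 93073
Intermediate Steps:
Y(r, p) = 0 (Y(r, p) = -2*(-r + r) = -2*0 = 0)
h(I, j) = -2 + j
o(Z) = -½ (o(Z) = (½)*(-1) = -½)
U = 0 (U = 0/(-2 + 0) = 0/(-2) = 0*(-½) = 0)
b(C) = -C²/2
V(R) = 2*R
V(b(U)) + 93073 = 2*(-½*0²) + 93073 = 2*(-½*0) + 93073 = 2*0 + 93073 = 0 + 93073 = 93073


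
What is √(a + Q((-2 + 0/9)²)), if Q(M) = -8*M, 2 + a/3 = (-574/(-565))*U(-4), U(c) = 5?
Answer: 2*I*√72659/113 ≈ 4.7709*I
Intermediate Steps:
a = 1044/113 (a = -6 + 3*(-574/(-565)*5) = -6 + 3*(-574*(-1/565)*5) = -6 + 3*((574/565)*5) = -6 + 3*(574/113) = -6 + 1722/113 = 1044/113 ≈ 9.2389)
√(a + Q((-2 + 0/9)²)) = √(1044/113 - 8*(-2 + 0/9)²) = √(1044/113 - 8*(-2 + 0*(⅑))²) = √(1044/113 - 8*(-2 + 0)²) = √(1044/113 - 8*(-2)²) = √(1044/113 - 8*4) = √(1044/113 - 32) = √(-2572/113) = 2*I*√72659/113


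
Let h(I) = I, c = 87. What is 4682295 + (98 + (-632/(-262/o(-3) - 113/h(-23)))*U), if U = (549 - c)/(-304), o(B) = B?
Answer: 566266456636/120935 ≈ 4.6824e+6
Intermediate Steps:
U = -231/152 (U = (549 - 1*87)/(-304) = (549 - 87)*(-1/304) = 462*(-1/304) = -231/152 ≈ -1.5197)
4682295 + (98 + (-632/(-262/o(-3) - 113/h(-23)))*U) = 4682295 + (98 - 632/(-262/(-3) - 113/(-23))*(-231/152)) = 4682295 + (98 - 632/(-262*(-⅓) - 113*(-1/23))*(-231/152)) = 4682295 + (98 - 632/(262/3 + 113/23)*(-231/152)) = 4682295 + (98 - 632/6365/69*(-231/152)) = 4682295 + (98 - 632*69/6365*(-231/152)) = 4682295 + (98 - 43608/6365*(-231/152)) = 4682295 + (98 + 1259181/120935) = 4682295 + 13110811/120935 = 566266456636/120935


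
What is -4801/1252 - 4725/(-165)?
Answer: 341569/13772 ≈ 24.802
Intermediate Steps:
-4801/1252 - 4725/(-165) = -4801*1/1252 - 4725*(-1/165) = -4801/1252 + 315/11 = 341569/13772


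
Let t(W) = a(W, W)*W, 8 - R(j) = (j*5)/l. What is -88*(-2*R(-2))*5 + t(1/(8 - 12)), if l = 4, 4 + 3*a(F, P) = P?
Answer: 443537/48 ≈ 9240.4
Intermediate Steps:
a(F, P) = -4/3 + P/3
R(j) = 8 - 5*j/4 (R(j) = 8 - j*5/4 = 8 - 5*j/4)
t(W) = W*(-4/3 + W/3) (t(W) = (-4/3 + W/3)*W = W*(-4/3 + W/3))
-88*(-2*R(-2))*5 + t(1/(8 - 12)) = -88*(-2*(8 - 5/4*(-2)))*5 + (-4 + 1/(8 - 12))/(3*(8 - 12)) = -88*(-2*(8 + 5/2))*5 + (⅓)*(-4 + 1/(-4))/(-4) = -88*(-2*21/2)*5 + (⅓)*(-¼)*(-4 - ¼) = -(-1848)*5 + (⅓)*(-¼)*(-17/4) = -88*(-105) + 17/48 = 9240 + 17/48 = 443537/48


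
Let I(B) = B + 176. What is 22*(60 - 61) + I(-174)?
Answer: -20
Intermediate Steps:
I(B) = 176 + B
22*(60 - 61) + I(-174) = 22*(60 - 61) + (176 - 174) = 22*(-1) + 2 = -22 + 2 = -20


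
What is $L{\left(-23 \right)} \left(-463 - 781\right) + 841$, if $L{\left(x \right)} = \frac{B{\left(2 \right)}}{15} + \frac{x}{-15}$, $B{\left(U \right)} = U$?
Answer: $- \frac{3697}{3} \approx -1232.3$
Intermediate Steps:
$L{\left(x \right)} = \frac{2}{15} - \frac{x}{15}$ ($L{\left(x \right)} = \frac{2}{15} + \frac{x}{-15} = 2 \cdot \frac{1}{15} + x \left(- \frac{1}{15}\right) = \frac{2}{15} - \frac{x}{15}$)
$L{\left(-23 \right)} \left(-463 - 781\right) + 841 = \left(\frac{2}{15} - - \frac{23}{15}\right) \left(-463 - 781\right) + 841 = \left(\frac{2}{15} + \frac{23}{15}\right) \left(-1244\right) + 841 = \frac{5}{3} \left(-1244\right) + 841 = - \frac{6220}{3} + 841 = - \frac{3697}{3}$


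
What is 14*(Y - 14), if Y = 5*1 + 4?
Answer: -70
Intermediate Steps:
Y = 9 (Y = 5 + 4 = 9)
14*(Y - 14) = 14*(9 - 14) = 14*(-5) = -70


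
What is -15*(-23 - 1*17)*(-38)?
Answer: -22800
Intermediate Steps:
-15*(-23 - 1*17)*(-38) = -15*(-23 - 17)*(-38) = -15*(-40)*(-38) = 600*(-38) = -22800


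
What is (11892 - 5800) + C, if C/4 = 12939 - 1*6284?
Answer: 32712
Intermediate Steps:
C = 26620 (C = 4*(12939 - 1*6284) = 4*(12939 - 6284) = 4*6655 = 26620)
(11892 - 5800) + C = (11892 - 5800) + 26620 = 6092 + 26620 = 32712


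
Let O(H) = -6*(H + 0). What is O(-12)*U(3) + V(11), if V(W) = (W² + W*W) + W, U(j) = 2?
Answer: 397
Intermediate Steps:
V(W) = W + 2*W² (V(W) = (W² + W²) + W = 2*W² + W = W + 2*W²)
O(H) = -6*H
O(-12)*U(3) + V(11) = -6*(-12)*2 + 11*(1 + 2*11) = 72*2 + 11*(1 + 22) = 144 + 11*23 = 144 + 253 = 397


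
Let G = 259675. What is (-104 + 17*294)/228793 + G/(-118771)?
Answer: -58830557001/27173973403 ≈ -2.1650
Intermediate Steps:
(-104 + 17*294)/228793 + G/(-118771) = (-104 + 17*294)/228793 + 259675/(-118771) = (-104 + 4998)*(1/228793) + 259675*(-1/118771) = 4894*(1/228793) - 259675/118771 = 4894/228793 - 259675/118771 = -58830557001/27173973403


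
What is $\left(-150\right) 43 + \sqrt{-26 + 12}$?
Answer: $-6450 + i \sqrt{14} \approx -6450.0 + 3.7417 i$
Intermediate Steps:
$\left(-150\right) 43 + \sqrt{-26 + 12} = -6450 + \sqrt{-14} = -6450 + i \sqrt{14}$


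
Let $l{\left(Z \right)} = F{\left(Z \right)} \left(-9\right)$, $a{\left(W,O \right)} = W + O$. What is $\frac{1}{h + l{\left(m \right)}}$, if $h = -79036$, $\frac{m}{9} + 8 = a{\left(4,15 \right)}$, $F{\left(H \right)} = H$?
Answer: $- \frac{1}{79927} \approx -1.2511 \cdot 10^{-5}$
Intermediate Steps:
$a{\left(W,O \right)} = O + W$
$m = 99$ ($m = -72 + 9 \left(15 + 4\right) = -72 + 9 \cdot 19 = -72 + 171 = 99$)
$l{\left(Z \right)} = - 9 Z$ ($l{\left(Z \right)} = Z \left(-9\right) = - 9 Z$)
$\frac{1}{h + l{\left(m \right)}} = \frac{1}{-79036 - 891} = \frac{1}{-79927} = - \frac{1}{79927}$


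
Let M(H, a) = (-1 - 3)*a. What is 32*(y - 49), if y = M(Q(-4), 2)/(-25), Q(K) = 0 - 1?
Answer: -38944/25 ≈ -1557.8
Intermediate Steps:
Q(K) = -1
M(H, a) = -4*a
y = 8/25 (y = -4*2/(-25) = -8*(-1/25) = 8/25 ≈ 0.32000)
32*(y - 49) = 32*(8/25 - 49) = 32*(-1217/25) = -38944/25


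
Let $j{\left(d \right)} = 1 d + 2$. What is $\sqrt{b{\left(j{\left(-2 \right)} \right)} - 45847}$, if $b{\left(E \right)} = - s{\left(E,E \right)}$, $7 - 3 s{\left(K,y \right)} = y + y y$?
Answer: $\frac{2 i \sqrt{103161}}{3} \approx 214.12 i$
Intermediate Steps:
$s{\left(K,y \right)} = \frac{7}{3} - \frac{y}{3} - \frac{y^{2}}{3}$ ($s{\left(K,y \right)} = \frac{7}{3} - \frac{y + y y}{3} = \frac{7}{3} - \frac{y + y^{2}}{3} = \frac{7}{3} - \left(\frac{y}{3} + \frac{y^{2}}{3}\right) = \frac{7}{3} - \frac{y}{3} - \frac{y^{2}}{3}$)
$j{\left(d \right)} = 2 + d$ ($j{\left(d \right)} = d + 2 = 2 + d$)
$b{\left(E \right)} = - \frac{7}{3} + \frac{E}{3} + \frac{E^{2}}{3}$ ($b{\left(E \right)} = - (\frac{7}{3} - \frac{E}{3} - \frac{E^{2}}{3}) = - \frac{7}{3} + \frac{E}{3} + \frac{E^{2}}{3}$)
$\sqrt{b{\left(j{\left(-2 \right)} \right)} - 45847} = \sqrt{\left(- \frac{7}{3} + \frac{2 - 2}{3} + \frac{\left(2 - 2\right)^{2}}{3}\right) - 45847} = \sqrt{\left(- \frac{7}{3} + \frac{1}{3} \cdot 0 + \frac{0^{2}}{3}\right) - 45847} = \sqrt{\left(- \frac{7}{3} + 0 + \frac{1}{3} \cdot 0\right) - 45847} = \sqrt{\left(- \frac{7}{3} + 0 + 0\right) - 45847} = \sqrt{- \frac{7}{3} - 45847} = \sqrt{- \frac{137548}{3}} = \frac{2 i \sqrt{103161}}{3}$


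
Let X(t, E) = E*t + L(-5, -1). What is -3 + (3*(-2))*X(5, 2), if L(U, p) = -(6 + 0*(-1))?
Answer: -27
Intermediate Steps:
L(U, p) = -6 (L(U, p) = -(6 + 0) = -1*6 = -6)
X(t, E) = -6 + E*t (X(t, E) = E*t - 6 = -6 + E*t)
-3 + (3*(-2))*X(5, 2) = -3 + (3*(-2))*(-6 + 2*5) = -3 - 6*(-6 + 10) = -3 - 6*4 = -3 - 24 = -27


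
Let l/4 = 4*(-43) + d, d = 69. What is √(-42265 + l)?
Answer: I*√42677 ≈ 206.58*I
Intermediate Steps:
l = -412 (l = 4*(4*(-43) + 69) = 4*(-172 + 69) = 4*(-103) = -412)
√(-42265 + l) = √(-42265 - 412) = √(-42677) = I*√42677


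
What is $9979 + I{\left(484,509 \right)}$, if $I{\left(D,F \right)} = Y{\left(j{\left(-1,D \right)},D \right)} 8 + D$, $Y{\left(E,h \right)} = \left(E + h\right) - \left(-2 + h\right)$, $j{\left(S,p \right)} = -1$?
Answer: $10471$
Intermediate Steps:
$Y{\left(E,h \right)} = 2 + E$
$I{\left(D,F \right)} = 8 + D$ ($I{\left(D,F \right)} = \left(2 - 1\right) 8 + D = 1 \cdot 8 + D = 8 + D$)
$9979 + I{\left(484,509 \right)} = 9979 + \left(8 + 484\right) = 9979 + 492 = 10471$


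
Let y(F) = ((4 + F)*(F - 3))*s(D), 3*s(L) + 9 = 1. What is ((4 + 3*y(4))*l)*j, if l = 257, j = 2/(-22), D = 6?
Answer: 15420/11 ≈ 1401.8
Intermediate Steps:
s(L) = -8/3 (s(L) = -3 + (1/3)*1 = -3 + 1/3 = -8/3)
j = -1/11 (j = 2*(-1/22) = -1/11 ≈ -0.090909)
y(F) = -8*(-3 + F)*(4 + F)/3 (y(F) = ((4 + F)*(F - 3))*(-8/3) = ((4 + F)*(-3 + F))*(-8/3) = ((-3 + F)*(4 + F))*(-8/3) = -8*(-3 + F)*(4 + F)/3)
((4 + 3*y(4))*l)*j = ((4 + 3*(32 - 8/3*4 - 8/3*4**2))*257)*(-1/11) = ((4 + 3*(32 - 32/3 - 8/3*16))*257)*(-1/11) = ((4 + 3*(32 - 32/3 - 128/3))*257)*(-1/11) = ((4 + 3*(-64/3))*257)*(-1/11) = ((4 - 64)*257)*(-1/11) = -60*257*(-1/11) = -15420*(-1/11) = 15420/11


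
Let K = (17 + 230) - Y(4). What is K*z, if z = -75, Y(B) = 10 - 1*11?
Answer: -18600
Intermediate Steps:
Y(B) = -1 (Y(B) = 10 - 11 = -1)
K = 248 (K = (17 + 230) - 1*(-1) = 247 + 1 = 248)
K*z = 248*(-75) = -18600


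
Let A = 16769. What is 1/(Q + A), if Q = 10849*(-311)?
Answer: -1/3357270 ≈ -2.9786e-7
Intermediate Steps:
Q = -3374039
1/(Q + A) = 1/(-3374039 + 16769) = 1/(-3357270) = -1/3357270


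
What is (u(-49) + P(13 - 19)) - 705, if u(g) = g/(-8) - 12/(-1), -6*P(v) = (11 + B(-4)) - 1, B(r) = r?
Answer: -5503/8 ≈ -687.88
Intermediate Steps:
P(v) = -1 (P(v) = -((11 - 4) - 1)/6 = -(7 - 1)/6 = -1/6*6 = -1)
u(g) = 12 - g/8 (u(g) = g*(-1/8) - 12*(-1) = -g/8 + 12 = 12 - g/8)
(u(-49) + P(13 - 19)) - 705 = ((12 - 1/8*(-49)) - 1) - 705 = ((12 + 49/8) - 1) - 705 = (145/8 - 1) - 705 = 137/8 - 705 = -5503/8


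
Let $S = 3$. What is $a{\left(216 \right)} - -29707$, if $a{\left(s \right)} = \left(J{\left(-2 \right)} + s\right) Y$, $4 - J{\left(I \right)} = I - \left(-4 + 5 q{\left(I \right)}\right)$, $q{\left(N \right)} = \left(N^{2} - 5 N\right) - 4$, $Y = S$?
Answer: $30511$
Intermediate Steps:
$Y = 3$
$q{\left(N \right)} = -4 + N^{2} - 5 N$
$J{\left(I \right)} = -20 - 26 I + 5 I^{2}$ ($J{\left(I \right)} = 4 - \left(I - \left(-4 + 5 \left(-4 + I^{2} - 5 I\right)\right)\right) = 4 - \left(I + \left(\left(20 - 5 I^{2} + 25 I\right) + 4\right)\right) = 4 - \left(I + \left(24 - 5 I^{2} + 25 I\right)\right) = 4 - \left(24 - 5 I^{2} + 26 I\right) = -20 - 26 I + 5 I^{2}$)
$a{\left(s \right)} = 156 + 3 s$ ($a{\left(s \right)} = \left(\left(-20 - -52 + 5 \left(-2\right)^{2}\right) + s\right) 3 = \left(\left(-20 + 52 + 5 \cdot 4\right) + s\right) 3 = \left(\left(-20 + 52 + 20\right) + s\right) 3 = \left(52 + s\right) 3 = 156 + 3 s$)
$a{\left(216 \right)} - -29707 = \left(156 + 3 \cdot 216\right) - -29707 = \left(156 + 648\right) + 29707 = 804 + 29707 = 30511$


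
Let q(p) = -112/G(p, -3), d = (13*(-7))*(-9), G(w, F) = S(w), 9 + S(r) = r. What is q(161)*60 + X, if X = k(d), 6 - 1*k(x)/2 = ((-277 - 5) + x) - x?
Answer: 10104/19 ≈ 531.79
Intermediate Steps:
S(r) = -9 + r
G(w, F) = -9 + w
d = 819 (d = -91*(-9) = 819)
k(x) = 576 (k(x) = 12 - 2*(((-277 - 5) + x) - x) = 12 - 2*((-282 + x) - x) = 12 - 2*(-282) = 12 + 564 = 576)
q(p) = -112/(-9 + p)
X = 576
q(161)*60 + X = -112/(-9 + 161)*60 + 576 = -112/152*60 + 576 = -112*1/152*60 + 576 = -14/19*60 + 576 = -840/19 + 576 = 10104/19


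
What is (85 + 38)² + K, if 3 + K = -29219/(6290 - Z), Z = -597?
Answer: 104143543/6887 ≈ 15122.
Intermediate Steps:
K = -49880/6887 (K = -3 - 29219/(6290 - 1*(-597)) = -3 - 29219/(6290 + 597) = -3 - 29219/6887 = -49880/6887 ≈ -7.2426)
(85 + 38)² + K = (85 + 38)² - 49880/6887 = 123² - 49880/6887 = 15129 - 49880/6887 = 104143543/6887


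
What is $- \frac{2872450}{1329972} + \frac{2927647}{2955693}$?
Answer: $- \frac{109437900523}{93594974538} \approx -1.1693$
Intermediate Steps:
$- \frac{2872450}{1329972} + \frac{2927647}{2955693} = \left(-2872450\right) \frac{1}{1329972} + 2927647 \cdot \frac{1}{2955693} = - \frac{205175}{94998} + \frac{2927647}{2955693} = - \frac{109437900523}{93594974538}$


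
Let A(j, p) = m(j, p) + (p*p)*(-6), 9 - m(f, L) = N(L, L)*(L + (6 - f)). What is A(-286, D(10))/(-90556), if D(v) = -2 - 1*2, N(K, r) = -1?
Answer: -201/90556 ≈ -0.0022196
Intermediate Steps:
m(f, L) = 15 + L - f (m(f, L) = 9 - (-1)*(L + (6 - f)) = 9 - (-1)*(6 + L - f) = 9 - (-6 + f - L) = 9 + (6 + L - f) = 15 + L - f)
D(v) = -4 (D(v) = -2 - 2 = -4)
A(j, p) = 15 + p - j - 6*p² (A(j, p) = (15 + p - j) + (p*p)*(-6) = (15 + p - j) + p²*(-6) = (15 + p - j) - 6*p² = 15 + p - j - 6*p²)
A(-286, D(10))/(-90556) = (15 - 4 - 1*(-286) - 6*(-4)²)/(-90556) = (15 - 4 + 286 - 6*16)*(-1/90556) = (15 - 4 + 286 - 96)*(-1/90556) = 201*(-1/90556) = -201/90556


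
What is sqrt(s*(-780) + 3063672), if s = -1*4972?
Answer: 2*sqrt(1735458) ≈ 2634.7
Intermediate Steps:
s = -4972
sqrt(s*(-780) + 3063672) = sqrt(-4972*(-780) + 3063672) = sqrt(3878160 + 3063672) = sqrt(6941832) = 2*sqrt(1735458)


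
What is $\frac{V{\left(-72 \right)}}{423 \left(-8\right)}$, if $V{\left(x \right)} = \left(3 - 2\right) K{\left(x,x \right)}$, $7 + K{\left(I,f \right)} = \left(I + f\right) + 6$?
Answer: $\frac{145}{3384} \approx 0.042849$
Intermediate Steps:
$K{\left(I,f \right)} = -1 + I + f$ ($K{\left(I,f \right)} = -7 + \left(\left(I + f\right) + 6\right) = -7 + \left(6 + I + f\right) = -1 + I + f$)
$V{\left(x \right)} = -1 + 2 x$ ($V{\left(x \right)} = \left(3 - 2\right) \left(-1 + x + x\right) = 1 \left(-1 + 2 x\right) = -1 + 2 x$)
$\frac{V{\left(-72 \right)}}{423 \left(-8\right)} = \frac{-1 + 2 \left(-72\right)}{423 \left(-8\right)} = \frac{-1 - 144}{-3384} = \left(-145\right) \left(- \frac{1}{3384}\right) = \frac{145}{3384}$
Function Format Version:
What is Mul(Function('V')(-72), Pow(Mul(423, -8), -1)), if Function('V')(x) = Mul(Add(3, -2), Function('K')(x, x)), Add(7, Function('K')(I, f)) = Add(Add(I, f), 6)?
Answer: Rational(145, 3384) ≈ 0.042849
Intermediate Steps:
Function('K')(I, f) = Add(-1, I, f) (Function('K')(I, f) = Add(-7, Add(Add(I, f), 6)) = Add(-7, Add(6, I, f)) = Add(-1, I, f))
Function('V')(x) = Add(-1, Mul(2, x)) (Function('V')(x) = Mul(Add(3, -2), Add(-1, x, x)) = Mul(1, Add(-1, Mul(2, x))) = Add(-1, Mul(2, x)))
Mul(Function('V')(-72), Pow(Mul(423, -8), -1)) = Mul(Add(-1, Mul(2, -72)), Pow(Mul(423, -8), -1)) = Mul(Add(-1, -144), Pow(-3384, -1)) = Mul(-145, Rational(-1, 3384)) = Rational(145, 3384)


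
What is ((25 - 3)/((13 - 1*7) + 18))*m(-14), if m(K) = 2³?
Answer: 22/3 ≈ 7.3333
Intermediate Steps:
m(K) = 8
((25 - 3)/((13 - 1*7) + 18))*m(-14) = ((25 - 3)/((13 - 1*7) + 18))*8 = (22/((13 - 7) + 18))*8 = (22/(6 + 18))*8 = (22/24)*8 = (22*(1/24))*8 = (11/12)*8 = 22/3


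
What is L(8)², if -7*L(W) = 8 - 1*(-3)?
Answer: 121/49 ≈ 2.4694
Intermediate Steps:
L(W) = -11/7 (L(W) = -(8 - 1*(-3))/7 = -(8 + 3)/7 = -⅐*11 = -11/7)
L(8)² = (-11/7)² = 121/49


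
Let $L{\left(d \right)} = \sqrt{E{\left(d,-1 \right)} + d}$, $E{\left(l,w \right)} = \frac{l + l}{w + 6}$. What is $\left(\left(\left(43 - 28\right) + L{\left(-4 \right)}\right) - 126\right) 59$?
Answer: $-6549 + \frac{118 i \sqrt{35}}{5} \approx -6549.0 + 139.62 i$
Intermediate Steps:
$E{\left(l,w \right)} = \frac{2 l}{6 + w}$
$L{\left(d \right)} = \frac{\sqrt{35} \sqrt{d}}{5}$ ($L{\left(d \right)} = \sqrt{\frac{2 d}{6 - 1} + d} = \sqrt{\frac{2 d}{5} + d} = \sqrt{\frac{7 d}{5}} = \frac{\sqrt{35} \sqrt{d}}{5}$)
$\left(\left(\left(43 - 28\right) + L{\left(-4 \right)}\right) - 126\right) 59 = \left(\left(\left(43 - 28\right) + \frac{\sqrt{35} \sqrt{-4}}{5}\right) - 126\right) 59 = \left(\left(15 + \frac{\sqrt{35} \cdot 2 i}{5}\right) - 126\right) 59 = \left(\left(15 + \frac{2 i \sqrt{35}}{5}\right) - 126\right) 59 = \left(-111 + \frac{2 i \sqrt{35}}{5}\right) 59 = -6549 + \frac{118 i \sqrt{35}}{5}$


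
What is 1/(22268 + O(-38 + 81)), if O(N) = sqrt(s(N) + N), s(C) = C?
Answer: 11134/247931869 - sqrt(86)/495863738 ≈ 4.4889e-5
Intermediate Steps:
O(N) = sqrt(2)*sqrt(N) (O(N) = sqrt(N + N) = sqrt(2*N) = sqrt(2)*sqrt(N))
1/(22268 + O(-38 + 81)) = 1/(22268 + sqrt(2)*sqrt(-38 + 81)) = 1/(22268 + sqrt(2)*sqrt(43)) = 1/(22268 + sqrt(86))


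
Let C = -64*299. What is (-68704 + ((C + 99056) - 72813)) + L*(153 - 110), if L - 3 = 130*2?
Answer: -50288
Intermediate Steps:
C = -19136
L = 263 (L = 3 + 130*2 = 3 + 260 = 263)
(-68704 + ((C + 99056) - 72813)) + L*(153 - 110) = (-68704 + ((-19136 + 99056) - 72813)) + 263*(153 - 110) = (-68704 + (79920 - 72813)) + 263*43 = (-68704 + 7107) + 11309 = -61597 + 11309 = -50288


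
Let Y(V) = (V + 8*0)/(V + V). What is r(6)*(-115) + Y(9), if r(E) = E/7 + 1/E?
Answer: -2462/21 ≈ -117.24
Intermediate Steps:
r(E) = 1/E + E/7 (r(E) = E*(⅐) + 1/E = E/7 + 1/E = 1/E + E/7)
Y(V) = ½ (Y(V) = (V + 0)/((2*V)) = V*(1/(2*V)) = ½)
r(6)*(-115) + Y(9) = (1/6 + (⅐)*6)*(-115) + ½ = (⅙ + 6/7)*(-115) + ½ = (43/42)*(-115) + ½ = -4945/42 + ½ = -2462/21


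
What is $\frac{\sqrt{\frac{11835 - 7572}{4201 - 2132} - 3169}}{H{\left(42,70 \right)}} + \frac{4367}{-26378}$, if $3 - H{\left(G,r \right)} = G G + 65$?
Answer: $- \frac{397}{2398} - \frac{i \sqrt{13556911462}}{3777994} \approx -0.16555 - 0.030819 i$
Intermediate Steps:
$H{\left(G,r \right)} = -62 - G^{2}$ ($H{\left(G,r \right)} = 3 - \left(G G + 65\right) = 3 - \left(G^{2} + 65\right) = 3 - \left(65 + G^{2}\right) = -62 - G^{2}$)
$\frac{\sqrt{\frac{11835 - 7572}{4201 - 2132} - 3169}}{H{\left(42,70 \right)}} + \frac{4367}{-26378} = \frac{\sqrt{\frac{11835 - 7572}{4201 - 2132} - 3169}}{-62 - 42^{2}} + \frac{4367}{-26378} = \frac{\sqrt{\frac{4263}{2069} - 3169}}{-62 - 1764} + 4367 \left(- \frac{1}{26378}\right) = \frac{\sqrt{4263 \cdot \frac{1}{2069} - 3169}}{-62 - 1764} - \frac{397}{2398} = \frac{\sqrt{\frac{4263}{2069} - 3169}}{-1826} - \frac{397}{2398} = \sqrt{- \frac{6552398}{2069}} \left(- \frac{1}{1826}\right) - \frac{397}{2398} = \frac{i \sqrt{13556911462}}{2069} \left(- \frac{1}{1826}\right) - \frac{397}{2398} = - \frac{i \sqrt{13556911462}}{3777994} - \frac{397}{2398} = - \frac{397}{2398} - \frac{i \sqrt{13556911462}}{3777994}$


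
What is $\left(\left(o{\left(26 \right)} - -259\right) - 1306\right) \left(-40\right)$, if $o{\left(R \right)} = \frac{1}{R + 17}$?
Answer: $\frac{1800800}{43} \approx 41879.0$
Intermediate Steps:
$o{\left(R \right)} = \frac{1}{17 + R}$
$\left(\left(o{\left(26 \right)} - -259\right) - 1306\right) \left(-40\right) = \left(\left(\frac{1}{17 + 26} - -259\right) - 1306\right) \left(-40\right) = \left(\left(\frac{1}{43} + 259\right) - 1306\right) \left(-40\right) = \left(\frac{11138}{43} - 1306\right) \left(-40\right) = \left(- \frac{45020}{43}\right) \left(-40\right) = \frac{1800800}{43}$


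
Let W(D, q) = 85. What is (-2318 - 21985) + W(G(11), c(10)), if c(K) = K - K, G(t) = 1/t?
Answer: -24218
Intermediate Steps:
c(K) = 0
(-2318 - 21985) + W(G(11), c(10)) = (-2318 - 21985) + 85 = -24303 + 85 = -24218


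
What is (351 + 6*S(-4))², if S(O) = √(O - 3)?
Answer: 122949 + 4212*I*√7 ≈ 1.2295e+5 + 11144.0*I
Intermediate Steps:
S(O) = √(-3 + O)
(351 + 6*S(-4))² = (351 + 6*√(-3 - 4))² = (351 + 6*√(-7))² = (351 + 6*(I*√7))² = (351 + 6*I*√7)²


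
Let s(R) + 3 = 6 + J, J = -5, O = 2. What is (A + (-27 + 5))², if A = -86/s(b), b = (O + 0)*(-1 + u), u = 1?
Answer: 441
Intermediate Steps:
b = 0 (b = (2 + 0)*(-1 + 1) = 2*0 = 0)
s(R) = -2 (s(R) = -3 + (6 - 5) = -3 + 1 = -2)
A = 43 (A = -86/(-2) = -86*(-½) = 43)
(A + (-27 + 5))² = (43 + (-27 + 5))² = (43 - 22)² = 21² = 441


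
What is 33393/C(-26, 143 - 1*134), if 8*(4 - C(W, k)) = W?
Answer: 133572/29 ≈ 4605.9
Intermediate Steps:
C(W, k) = 4 - W/8
33393/C(-26, 143 - 1*134) = 33393/(4 - ⅛*(-26)) = 33393/(4 + 13/4) = 33393/(29/4) = 33393*(4/29) = 133572/29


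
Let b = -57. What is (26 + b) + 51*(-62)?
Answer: -3193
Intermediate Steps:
(26 + b) + 51*(-62) = (26 - 57) + 51*(-62) = -31 - 3162 = -3193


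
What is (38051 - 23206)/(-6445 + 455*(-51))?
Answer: -2969/5930 ≈ -0.50067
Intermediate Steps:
(38051 - 23206)/(-6445 + 455*(-51)) = 14845/(-6445 - 23205) = 14845/(-29650) = 14845*(-1/29650) = -2969/5930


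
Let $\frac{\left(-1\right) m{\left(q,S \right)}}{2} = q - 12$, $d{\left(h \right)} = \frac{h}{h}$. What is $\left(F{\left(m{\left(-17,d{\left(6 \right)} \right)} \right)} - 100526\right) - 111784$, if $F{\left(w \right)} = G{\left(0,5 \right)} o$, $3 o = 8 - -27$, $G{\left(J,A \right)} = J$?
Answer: $-212310$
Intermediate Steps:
$d{\left(h \right)} = 1$
$m{\left(q,S \right)} = 24 - 2 q$ ($m{\left(q,S \right)} = - 2 \left(q - 12\right) = - 2 \left(-12 + q\right) = 24 - 2 q$)
$o = \frac{35}{3}$ ($o = \frac{8 - -27}{3} = \frac{8 + 27}{3} = \frac{1}{3} \cdot 35 = \frac{35}{3} \approx 11.667$)
$F{\left(w \right)} = 0$ ($F{\left(w \right)} = 0 \cdot \frac{35}{3} = 0$)
$\left(F{\left(m{\left(-17,d{\left(6 \right)} \right)} \right)} - 100526\right) - 111784 = \left(0 - 100526\right) - 111784 = -100526 - 111784 = -212310$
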